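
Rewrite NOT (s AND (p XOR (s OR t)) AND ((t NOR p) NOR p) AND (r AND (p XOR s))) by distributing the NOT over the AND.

NOT s OR NOT (p XOR (s OR t)) OR NOT ((t NOR p) NOR p) OR NOT (r AND (p XOR s))
De Morgan's: NOT(AND of terms) = OR of negations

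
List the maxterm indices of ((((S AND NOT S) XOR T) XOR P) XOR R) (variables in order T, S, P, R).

ΠM(0, 3, 4, 7, 9, 10, 13, 14) = (T OR S OR P OR R) AND (T OR S OR NOT P OR NOT R) AND (T OR NOT S OR P OR R) AND (T OR NOT S OR NOT P OR NOT R) AND (NOT T OR S OR P OR NOT R) AND (NOT T OR S OR NOT P OR R) AND (NOT T OR NOT S OR P OR NOT R) AND (NOT T OR NOT S OR NOT P OR R)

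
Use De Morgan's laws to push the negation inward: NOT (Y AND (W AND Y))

NOT Y OR NOT (W AND Y)
De Morgan's: NOT(AND of terms) = OR of negations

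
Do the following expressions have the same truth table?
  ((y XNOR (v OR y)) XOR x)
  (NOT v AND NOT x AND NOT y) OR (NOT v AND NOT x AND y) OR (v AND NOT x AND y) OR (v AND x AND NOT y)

Yes, they are equivalent — the two output columns agree on all 8 assignments:
v | x | y | Expression 1 | Expression 2
---------------------------------------
0 | 0 | 0 | 1 | 1
0 | 0 | 1 | 1 | 1
0 | 1 | 0 | 0 | 0
0 | 1 | 1 | 0 | 0
1 | 0 | 0 | 0 | 0
1 | 0 | 1 | 1 | 1
1 | 1 | 0 | 1 | 1
1 | 1 | 1 | 0 | 0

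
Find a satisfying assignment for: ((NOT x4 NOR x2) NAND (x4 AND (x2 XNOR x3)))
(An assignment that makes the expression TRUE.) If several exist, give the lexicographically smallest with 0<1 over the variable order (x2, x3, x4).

x2=0, x3=0, x4=0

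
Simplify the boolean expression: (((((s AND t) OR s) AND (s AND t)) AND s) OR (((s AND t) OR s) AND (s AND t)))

By absorption (E OR (E AND v) = E) then absorption (E AND (E OR v) = E):
= (s AND t)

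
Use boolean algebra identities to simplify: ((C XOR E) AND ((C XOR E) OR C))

By absorption (E AND (E OR v) = E):
= (C XOR E)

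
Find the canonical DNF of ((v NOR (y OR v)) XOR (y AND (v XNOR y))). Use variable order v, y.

(NOT v AND NOT y) OR (v AND y)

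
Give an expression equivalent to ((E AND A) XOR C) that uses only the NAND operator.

((((E NAND A) NAND (E NAND A)) NAND (((E NAND A) NAND (E NAND A)) NAND C)) NAND (C NAND (((E NAND A) NAND (E NAND A)) NAND C)))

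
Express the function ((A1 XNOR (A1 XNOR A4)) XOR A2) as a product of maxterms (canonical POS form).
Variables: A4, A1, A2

ΠM(0, 2, 5, 7) = (A4 OR A1 OR A2) AND (A4 OR NOT A1 OR A2) AND (NOT A4 OR A1 OR NOT A2) AND (NOT A4 OR NOT A1 OR NOT A2)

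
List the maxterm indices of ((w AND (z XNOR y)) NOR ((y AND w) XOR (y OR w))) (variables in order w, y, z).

ΠM(2, 3, 4, 5, 7) = (w OR NOT y OR z) AND (w OR NOT y OR NOT z) AND (NOT w OR y OR z) AND (NOT w OR y OR NOT z) AND (NOT w OR NOT y OR NOT z)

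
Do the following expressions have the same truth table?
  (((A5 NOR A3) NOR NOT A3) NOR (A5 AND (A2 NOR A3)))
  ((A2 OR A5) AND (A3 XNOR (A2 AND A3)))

No. Counterexample: with A2=0, A5=0, A3=0, Expression 1 = 1 but Expression 2 = 0.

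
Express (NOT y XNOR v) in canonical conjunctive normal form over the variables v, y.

(v OR y) AND (NOT v OR NOT y)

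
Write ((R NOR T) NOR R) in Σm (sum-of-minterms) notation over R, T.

Σm(1) = (NOT R AND T)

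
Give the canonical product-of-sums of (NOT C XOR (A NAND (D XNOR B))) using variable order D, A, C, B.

ΠM(0, 1, 5, 6, 8, 9, 12, 15) = (D OR A OR C OR B) AND (D OR A OR C OR NOT B) AND (D OR NOT A OR C OR NOT B) AND (D OR NOT A OR NOT C OR B) AND (NOT D OR A OR C OR B) AND (NOT D OR A OR C OR NOT B) AND (NOT D OR NOT A OR C OR B) AND (NOT D OR NOT A OR NOT C OR NOT B)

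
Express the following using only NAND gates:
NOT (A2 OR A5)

(((A2 NAND A2) NAND (A5 NAND A5)) NAND ((A2 NAND A2) NAND (A5 NAND A5)))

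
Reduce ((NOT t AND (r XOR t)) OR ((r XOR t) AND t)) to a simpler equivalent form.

By distribution ((E AND v) OR (E AND NOT v) = E):
= (r XOR t)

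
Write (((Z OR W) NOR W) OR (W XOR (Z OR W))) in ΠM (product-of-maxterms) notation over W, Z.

ΠM(2, 3) = (NOT W OR Z) AND (NOT W OR NOT Z)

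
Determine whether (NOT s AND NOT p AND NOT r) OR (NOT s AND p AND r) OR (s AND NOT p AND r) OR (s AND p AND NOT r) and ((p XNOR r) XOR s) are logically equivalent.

Yes, they are equivalent — the two output columns agree on all 8 assignments:
s | p | r | Expression 1 | Expression 2
---------------------------------------
0 | 0 | 0 | 1 | 1
0 | 0 | 1 | 0 | 0
0 | 1 | 0 | 0 | 0
0 | 1 | 1 | 1 | 1
1 | 0 | 0 | 0 | 0
1 | 0 | 1 | 1 | 1
1 | 1 | 0 | 1 | 1
1 | 1 | 1 | 0 | 0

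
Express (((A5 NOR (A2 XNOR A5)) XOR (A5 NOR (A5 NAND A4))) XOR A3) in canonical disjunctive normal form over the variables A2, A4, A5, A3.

(NOT A2 AND NOT A4 AND NOT A5 AND A3) OR (NOT A2 AND NOT A4 AND A5 AND A3) OR (NOT A2 AND A4 AND NOT A5 AND A3) OR (NOT A2 AND A4 AND A5 AND A3) OR (A2 AND NOT A4 AND NOT A5 AND NOT A3) OR (A2 AND NOT A4 AND A5 AND A3) OR (A2 AND A4 AND NOT A5 AND NOT A3) OR (A2 AND A4 AND A5 AND A3)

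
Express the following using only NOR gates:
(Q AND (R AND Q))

((Q NOR Q) NOR (((R NOR R) NOR (Q NOR Q)) NOR ((R NOR R) NOR (Q NOR Q))))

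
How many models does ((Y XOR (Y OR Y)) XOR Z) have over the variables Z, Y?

Satisfying assignments: (1,0), (1,1)
Count: 2 out of 4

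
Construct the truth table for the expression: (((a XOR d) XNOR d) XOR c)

a | c | d | Output
------------------
0 | 0 | 0 | 1
0 | 0 | 1 | 1
0 | 1 | 0 | 0
0 | 1 | 1 | 0
1 | 0 | 0 | 0
1 | 0 | 1 | 0
1 | 1 | 0 | 1
1 | 1 | 1 | 1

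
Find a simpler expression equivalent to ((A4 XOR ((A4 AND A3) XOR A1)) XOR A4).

By XOR self-cancellation ((E XOR v) XOR v = E):
= ((A4 AND A3) XOR A1)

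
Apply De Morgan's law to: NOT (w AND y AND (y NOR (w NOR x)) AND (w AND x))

NOT w OR NOT y OR NOT (y NOR (w NOR x)) OR NOT (w AND x)
De Morgan's: NOT(AND of terms) = OR of negations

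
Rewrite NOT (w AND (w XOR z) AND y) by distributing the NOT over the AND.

NOT w OR NOT (w XOR z) OR NOT y
De Morgan's: NOT(AND of terms) = OR of negations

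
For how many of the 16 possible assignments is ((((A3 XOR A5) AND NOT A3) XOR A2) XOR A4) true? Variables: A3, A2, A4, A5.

Satisfying assignments: (0,0,0,1), (0,0,1,0), (0,1,0,0), (0,1,1,1), (1,0,1,0), (1,0,1,1), (1,1,0,0), (1,1,0,1)
Count: 8 out of 16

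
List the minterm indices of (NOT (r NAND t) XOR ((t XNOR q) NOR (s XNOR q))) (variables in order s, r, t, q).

Σm(1, 5, 6, 7, 10, 15) = (NOT s AND NOT r AND NOT t AND q) OR (NOT s AND r AND NOT t AND q) OR (NOT s AND r AND t AND NOT q) OR (NOT s AND r AND t AND q) OR (s AND NOT r AND t AND NOT q) OR (s AND r AND t AND q)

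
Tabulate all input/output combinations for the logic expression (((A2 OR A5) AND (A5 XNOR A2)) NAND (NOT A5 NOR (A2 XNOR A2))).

A2 | A5 | Output
----------------
0 | 0 | 1
0 | 1 | 1
1 | 0 | 1
1 | 1 | 1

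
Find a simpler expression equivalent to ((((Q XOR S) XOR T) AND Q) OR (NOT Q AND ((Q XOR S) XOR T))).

By distribution ((E AND v) OR (E AND NOT v) = E):
= ((Q XOR S) XOR T)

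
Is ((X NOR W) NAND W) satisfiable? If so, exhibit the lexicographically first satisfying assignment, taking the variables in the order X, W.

X=0, W=0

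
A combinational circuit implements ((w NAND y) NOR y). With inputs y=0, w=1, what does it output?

Substituting: ((1 NAND 0) NOR 0)
= 0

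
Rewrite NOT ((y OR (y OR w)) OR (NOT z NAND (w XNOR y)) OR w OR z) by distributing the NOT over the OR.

NOT (y OR (y OR w)) AND NOT (NOT z NAND (w XNOR y)) AND NOT w AND NOT z
De Morgan's: NOT(OR of terms) = AND of negations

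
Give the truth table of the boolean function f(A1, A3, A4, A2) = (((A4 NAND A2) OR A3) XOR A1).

A1 | A3 | A4 | A2 | Output
--------------------------
0 | 0 | 0 | 0 | 1
0 | 0 | 0 | 1 | 1
0 | 0 | 1 | 0 | 1
0 | 0 | 1 | 1 | 0
0 | 1 | 0 | 0 | 1
0 | 1 | 0 | 1 | 1
0 | 1 | 1 | 0 | 1
0 | 1 | 1 | 1 | 1
1 | 0 | 0 | 0 | 0
1 | 0 | 0 | 1 | 0
1 | 0 | 1 | 0 | 0
1 | 0 | 1 | 1 | 1
1 | 1 | 0 | 0 | 0
1 | 1 | 0 | 1 | 0
1 | 1 | 1 | 0 | 0
1 | 1 | 1 | 1 | 0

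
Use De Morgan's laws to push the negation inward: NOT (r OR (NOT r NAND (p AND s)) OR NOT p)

NOT r AND NOT (NOT r NAND (p AND s)) AND p
De Morgan's: NOT(OR of terms) = AND of negations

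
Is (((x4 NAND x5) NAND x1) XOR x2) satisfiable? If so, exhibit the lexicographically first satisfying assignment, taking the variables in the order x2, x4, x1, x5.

x2=0, x4=0, x1=0, x5=0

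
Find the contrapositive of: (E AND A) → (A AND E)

Contrapositive: NOT (A AND E) → NOT (E AND A)
Note: A statement and its contrapositive are logically equivalent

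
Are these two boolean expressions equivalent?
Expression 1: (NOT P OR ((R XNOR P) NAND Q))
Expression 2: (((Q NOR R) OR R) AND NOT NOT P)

No. Counterexample: with R=0, Q=0, P=0, Expression 1 = 1 but Expression 2 = 0.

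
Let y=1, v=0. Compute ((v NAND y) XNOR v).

Substituting: ((0 NAND 1) XNOR 0)
= 0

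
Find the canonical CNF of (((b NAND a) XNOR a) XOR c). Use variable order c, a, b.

(c OR a OR b) AND (c OR a OR NOT b) AND (c OR NOT a OR NOT b) AND (NOT c OR NOT a OR b)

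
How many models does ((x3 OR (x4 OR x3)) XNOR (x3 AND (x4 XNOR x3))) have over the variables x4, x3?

Satisfying assignments: (0,0), (1,1)
Count: 2 out of 4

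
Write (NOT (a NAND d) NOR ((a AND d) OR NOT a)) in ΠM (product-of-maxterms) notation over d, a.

ΠM(0, 2, 3) = (d OR a) AND (NOT d OR a) AND (NOT d OR NOT a)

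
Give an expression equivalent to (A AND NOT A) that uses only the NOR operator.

((A NOR A) NOR ((A NOR A) NOR (A NOR A)))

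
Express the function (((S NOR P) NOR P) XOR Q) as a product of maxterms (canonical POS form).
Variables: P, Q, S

ΠM(0, 3, 4, 5) = (P OR Q OR S) AND (P OR NOT Q OR NOT S) AND (NOT P OR Q OR S) AND (NOT P OR Q OR NOT S)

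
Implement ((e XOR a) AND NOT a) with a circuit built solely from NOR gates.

((((((e NOR a) NOR (e NOR a)) NOR ((e NOR a) NOR (e NOR a))) NOR ((((e NOR e) NOR (a NOR a)) NOR ((e NOR e) NOR (a NOR a))) NOR (((e NOR e) NOR (a NOR a)) NOR ((e NOR e) NOR (a NOR a))))) NOR ((((e NOR a) NOR (e NOR a)) NOR ((e NOR a) NOR (e NOR a))) NOR ((((e NOR e) NOR (a NOR a)) NOR ((e NOR e) NOR (a NOR a))) NOR (((e NOR e) NOR (a NOR a)) NOR ((e NOR e) NOR (a NOR a)))))) NOR ((a NOR a) NOR (a NOR a)))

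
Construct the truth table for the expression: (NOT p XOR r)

p | r | Output
--------------
0 | 0 | 1
0 | 1 | 0
1 | 0 | 0
1 | 1 | 1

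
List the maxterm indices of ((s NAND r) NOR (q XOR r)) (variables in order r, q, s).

ΠM(0, 1, 2, 3, 4, 5, 6) = (r OR q OR s) AND (r OR q OR NOT s) AND (r OR NOT q OR s) AND (r OR NOT q OR NOT s) AND (NOT r OR q OR s) AND (NOT r OR q OR NOT s) AND (NOT r OR NOT q OR s)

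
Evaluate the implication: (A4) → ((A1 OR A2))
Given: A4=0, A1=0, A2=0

Antecedent (A4) = 0; consequent ((A1 OR A2)) = 0.
0 → 0 = 1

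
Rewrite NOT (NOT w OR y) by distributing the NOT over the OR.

w AND NOT y
De Morgan's: NOT(OR of terms) = AND of negations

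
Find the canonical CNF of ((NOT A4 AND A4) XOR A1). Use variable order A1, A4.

(A1 OR A4) AND (A1 OR NOT A4)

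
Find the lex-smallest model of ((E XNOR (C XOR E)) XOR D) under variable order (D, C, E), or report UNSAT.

D=0, C=0, E=0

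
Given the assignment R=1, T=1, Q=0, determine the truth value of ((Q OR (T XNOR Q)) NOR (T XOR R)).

Substituting: ((0 OR (1 XNOR 0)) NOR (1 XOR 1))
= 1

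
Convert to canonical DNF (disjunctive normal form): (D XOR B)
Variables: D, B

(NOT D AND B) OR (D AND NOT B)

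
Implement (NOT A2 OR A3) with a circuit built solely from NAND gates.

(((A2 NAND A2) NAND (A2 NAND A2)) NAND (A3 NAND A3))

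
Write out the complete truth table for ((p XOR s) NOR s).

p | s | Output
--------------
0 | 0 | 1
0 | 1 | 0
1 | 0 | 0
1 | 1 | 0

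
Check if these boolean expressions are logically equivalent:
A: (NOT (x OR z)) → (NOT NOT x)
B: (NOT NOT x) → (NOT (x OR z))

No, Converse is not equivalent to original (counterexample: x=0, v=0, z=0)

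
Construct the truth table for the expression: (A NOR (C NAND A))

C | A | Output
--------------
0 | 0 | 0
0 | 1 | 0
1 | 0 | 0
1 | 1 | 0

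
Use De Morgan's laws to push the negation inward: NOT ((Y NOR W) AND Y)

NOT (Y NOR W) OR NOT Y
De Morgan's: NOT(AND of terms) = OR of negations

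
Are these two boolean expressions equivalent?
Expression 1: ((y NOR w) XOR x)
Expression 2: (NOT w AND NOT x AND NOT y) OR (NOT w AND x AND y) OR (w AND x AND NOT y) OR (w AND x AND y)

Yes, they are equivalent — the two output columns agree on all 8 assignments:
w | x | y | Expression 1 | Expression 2
---------------------------------------
0 | 0 | 0 | 1 | 1
0 | 0 | 1 | 0 | 0
0 | 1 | 0 | 0 | 0
0 | 1 | 1 | 1 | 1
1 | 0 | 0 | 0 | 0
1 | 0 | 1 | 0 | 0
1 | 1 | 0 | 1 | 1
1 | 1 | 1 | 1 | 1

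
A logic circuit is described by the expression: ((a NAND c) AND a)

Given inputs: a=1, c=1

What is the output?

Substituting: ((1 NAND 1) AND 1)
= 0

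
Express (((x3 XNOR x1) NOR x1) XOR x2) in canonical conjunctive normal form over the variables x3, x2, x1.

(x3 OR x2 OR x1) AND (x3 OR x2 OR NOT x1) AND (NOT x3 OR x2 OR NOT x1) AND (NOT x3 OR NOT x2 OR x1)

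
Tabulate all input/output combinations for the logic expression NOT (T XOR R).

T | R | Output
--------------
0 | 0 | 1
0 | 1 | 0
1 | 0 | 0
1 | 1 | 1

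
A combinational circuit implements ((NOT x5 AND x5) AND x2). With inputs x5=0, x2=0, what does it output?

Substituting: ((NOT 0 AND 0) AND 0)
= 0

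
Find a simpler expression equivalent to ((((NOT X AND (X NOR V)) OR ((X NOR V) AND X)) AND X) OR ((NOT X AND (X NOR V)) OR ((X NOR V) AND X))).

By absorption (E OR (E AND v) = E) then distribution ((E AND v) OR (E AND NOT v) = E):
= (X NOR V)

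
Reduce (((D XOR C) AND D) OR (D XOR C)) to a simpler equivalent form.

By absorption (E OR (E AND v) = E):
= (D XOR C)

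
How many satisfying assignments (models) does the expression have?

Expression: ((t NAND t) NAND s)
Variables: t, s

Satisfying assignments: (0,0), (1,0), (1,1)
Count: 3 out of 4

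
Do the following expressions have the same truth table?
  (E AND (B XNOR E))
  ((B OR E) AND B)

No. Counterexample: with E=0, B=1, Expression 1 = 0 but Expression 2 = 1.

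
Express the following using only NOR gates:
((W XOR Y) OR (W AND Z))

((((((W NOR Y) NOR (W NOR Y)) NOR ((W NOR Y) NOR (W NOR Y))) NOR ((((W NOR W) NOR (Y NOR Y)) NOR ((W NOR W) NOR (Y NOR Y))) NOR (((W NOR W) NOR (Y NOR Y)) NOR ((W NOR W) NOR (Y NOR Y))))) NOR ((W NOR W) NOR (Z NOR Z))) NOR (((((W NOR Y) NOR (W NOR Y)) NOR ((W NOR Y) NOR (W NOR Y))) NOR ((((W NOR W) NOR (Y NOR Y)) NOR ((W NOR W) NOR (Y NOR Y))) NOR (((W NOR W) NOR (Y NOR Y)) NOR ((W NOR W) NOR (Y NOR Y))))) NOR ((W NOR W) NOR (Z NOR Z))))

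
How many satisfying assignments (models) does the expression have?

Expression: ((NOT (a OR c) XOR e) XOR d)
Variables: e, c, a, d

Satisfying assignments: (0,0,0,0), (0,0,1,1), (0,1,0,1), (0,1,1,1), (1,0,0,1), (1,0,1,0), (1,1,0,0), (1,1,1,0)
Count: 8 out of 16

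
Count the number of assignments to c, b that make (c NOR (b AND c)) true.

Satisfying assignments: (0,0), (0,1)
Count: 2 out of 4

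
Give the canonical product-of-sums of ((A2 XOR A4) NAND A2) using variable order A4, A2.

ΠM(1) = (A4 OR NOT A2)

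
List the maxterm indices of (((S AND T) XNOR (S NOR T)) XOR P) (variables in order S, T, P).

ΠM(0, 3, 5, 6) = (S OR T OR P) AND (S OR NOT T OR NOT P) AND (NOT S OR T OR NOT P) AND (NOT S OR NOT T OR P)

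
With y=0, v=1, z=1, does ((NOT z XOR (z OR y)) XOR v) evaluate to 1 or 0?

Substituting: ((NOT 1 XOR (1 OR 0)) XOR 1)
= 0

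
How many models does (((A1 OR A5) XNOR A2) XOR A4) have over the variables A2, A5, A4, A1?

Satisfying assignments: (0,0,0,0), (0,0,1,1), (0,1,1,0), (0,1,1,1), (1,0,0,1), (1,0,1,0), (1,1,0,0), (1,1,0,1)
Count: 8 out of 16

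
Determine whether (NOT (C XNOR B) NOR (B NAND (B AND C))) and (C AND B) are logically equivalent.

Yes, they are equivalent — the two output columns agree on all 4 assignments:
C | B | Expression 1 | Expression 2
-----------------------------------
0 | 0 | 0 | 0
0 | 1 | 0 | 0
1 | 0 | 0 | 0
1 | 1 | 1 | 1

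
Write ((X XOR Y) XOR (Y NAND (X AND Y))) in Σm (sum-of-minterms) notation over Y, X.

Σm(0) = (NOT Y AND NOT X)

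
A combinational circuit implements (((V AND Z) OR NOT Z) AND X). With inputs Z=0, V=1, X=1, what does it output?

Substituting: (((1 AND 0) OR NOT 0) AND 1)
= 1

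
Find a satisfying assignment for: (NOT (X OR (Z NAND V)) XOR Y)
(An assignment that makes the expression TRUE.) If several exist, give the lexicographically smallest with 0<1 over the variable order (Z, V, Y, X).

Z=0, V=0, Y=1, X=0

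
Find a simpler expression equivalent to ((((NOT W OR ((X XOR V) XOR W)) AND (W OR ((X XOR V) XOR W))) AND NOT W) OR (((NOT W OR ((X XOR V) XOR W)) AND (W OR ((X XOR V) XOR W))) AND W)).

By distribution ((E AND v) OR (E AND NOT v) = E) then distribution ((E OR v) AND (E OR NOT v) = E):
= ((X XOR V) XOR W)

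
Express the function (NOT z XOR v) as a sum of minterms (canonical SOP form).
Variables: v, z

Σm(0, 3) = (NOT v AND NOT z) OR (v AND z)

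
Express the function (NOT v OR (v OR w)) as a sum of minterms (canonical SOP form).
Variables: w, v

Σm(0, 1, 2, 3) = (NOT w AND NOT v) OR (NOT w AND v) OR (w AND NOT v) OR (w AND v)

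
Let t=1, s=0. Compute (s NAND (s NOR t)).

Substituting: (0 NAND (0 NOR 1))
= 1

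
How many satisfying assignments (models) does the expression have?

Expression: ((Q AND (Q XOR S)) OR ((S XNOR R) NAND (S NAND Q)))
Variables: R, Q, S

Satisfying assignments: (0,0,1), (0,1,0), (0,1,1), (1,0,0), (1,1,0), (1,1,1)
Count: 6 out of 8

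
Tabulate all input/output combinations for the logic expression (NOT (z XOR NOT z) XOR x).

x | z | Output
--------------
0 | 0 | 0
0 | 1 | 0
1 | 0 | 1
1 | 1 | 1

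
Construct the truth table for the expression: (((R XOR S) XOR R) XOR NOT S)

R | S | Output
--------------
0 | 0 | 1
0 | 1 | 1
1 | 0 | 1
1 | 1 | 1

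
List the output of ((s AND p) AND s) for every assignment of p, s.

p | s | Output
--------------
0 | 0 | 0
0 | 1 | 0
1 | 0 | 0
1 | 1 | 1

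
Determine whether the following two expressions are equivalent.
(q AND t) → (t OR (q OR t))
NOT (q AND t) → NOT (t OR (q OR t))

No, Inverse is not equivalent to original (counterexample: q=0, t=1, s=0)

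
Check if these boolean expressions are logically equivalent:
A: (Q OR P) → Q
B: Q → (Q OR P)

No, Converse is not equivalent to original (counterexample: Q=0, P=1)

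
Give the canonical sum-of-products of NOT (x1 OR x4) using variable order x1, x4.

Σm(0) = (NOT x1 AND NOT x4)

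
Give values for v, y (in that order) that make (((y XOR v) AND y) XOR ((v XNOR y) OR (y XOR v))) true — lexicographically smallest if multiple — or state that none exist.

v=0, y=0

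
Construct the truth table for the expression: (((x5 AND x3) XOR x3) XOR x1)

x1 | x3 | x5 | Output
---------------------
0 | 0 | 0 | 0
0 | 0 | 1 | 0
0 | 1 | 0 | 1
0 | 1 | 1 | 0
1 | 0 | 0 | 1
1 | 0 | 1 | 1
1 | 1 | 0 | 0
1 | 1 | 1 | 1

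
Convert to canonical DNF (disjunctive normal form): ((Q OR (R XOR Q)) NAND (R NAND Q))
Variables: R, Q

(NOT R AND NOT Q) OR (R AND Q)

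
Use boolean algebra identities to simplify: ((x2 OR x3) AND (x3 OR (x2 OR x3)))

By absorption (E AND (E OR v) = E):
= (x2 OR x3)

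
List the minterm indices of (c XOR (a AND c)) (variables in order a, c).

Σm(1) = (NOT a AND c)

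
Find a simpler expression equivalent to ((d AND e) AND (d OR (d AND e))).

By absorption (E AND (E OR v) = E):
= (d AND e)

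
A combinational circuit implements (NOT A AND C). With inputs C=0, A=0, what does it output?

Substituting: (NOT 0 AND 0)
= 0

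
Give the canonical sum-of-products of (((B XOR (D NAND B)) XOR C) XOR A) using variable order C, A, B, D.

Σm(0, 1, 3, 6, 10, 12, 13, 15) = (NOT C AND NOT A AND NOT B AND NOT D) OR (NOT C AND NOT A AND NOT B AND D) OR (NOT C AND NOT A AND B AND D) OR (NOT C AND A AND B AND NOT D) OR (C AND NOT A AND B AND NOT D) OR (C AND A AND NOT B AND NOT D) OR (C AND A AND NOT B AND D) OR (C AND A AND B AND D)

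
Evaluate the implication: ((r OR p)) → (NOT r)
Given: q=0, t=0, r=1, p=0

Antecedent ((r OR p)) = 1; consequent (NOT r) = 0.
1 → 0 = 0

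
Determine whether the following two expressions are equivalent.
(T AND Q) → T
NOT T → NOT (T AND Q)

Yes, Contrapositive is always equivalent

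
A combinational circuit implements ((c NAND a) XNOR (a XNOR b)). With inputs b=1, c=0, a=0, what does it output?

Substituting: ((0 NAND 0) XNOR (0 XNOR 1))
= 0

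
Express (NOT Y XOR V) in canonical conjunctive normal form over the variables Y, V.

(Y OR NOT V) AND (NOT Y OR V)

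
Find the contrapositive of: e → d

Contrapositive: NOT d → NOT e
Note: A statement and its contrapositive are logically equivalent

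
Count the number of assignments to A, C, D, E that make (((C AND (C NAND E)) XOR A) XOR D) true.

Satisfying assignments: (0,0,1,0), (0,0,1,1), (0,1,0,0), (0,1,1,1), (1,0,0,0), (1,0,0,1), (1,1,0,1), (1,1,1,0)
Count: 8 out of 16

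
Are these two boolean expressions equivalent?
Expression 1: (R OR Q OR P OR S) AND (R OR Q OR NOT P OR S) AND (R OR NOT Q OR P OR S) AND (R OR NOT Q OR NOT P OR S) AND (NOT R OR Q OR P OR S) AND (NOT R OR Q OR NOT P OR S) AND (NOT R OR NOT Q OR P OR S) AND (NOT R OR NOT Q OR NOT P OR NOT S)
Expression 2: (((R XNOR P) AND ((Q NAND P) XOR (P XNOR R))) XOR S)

Yes, they are equivalent — the two output columns agree on all 16 assignments:
R | Q | P | S | Expression 1 | Expression 2
-------------------------------------------
0 | 0 | 0 | 0 | 0 | 0
0 | 0 | 0 | 1 | 1 | 1
0 | 0 | 1 | 0 | 0 | 0
0 | 0 | 1 | 1 | 1 | 1
0 | 1 | 0 | 0 | 0 | 0
0 | 1 | 0 | 1 | 1 | 1
0 | 1 | 1 | 0 | 0 | 0
0 | 1 | 1 | 1 | 1 | 1
1 | 0 | 0 | 0 | 0 | 0
1 | 0 | 0 | 1 | 1 | 1
1 | 0 | 1 | 0 | 0 | 0
1 | 0 | 1 | 1 | 1 | 1
1 | 1 | 0 | 0 | 0 | 0
1 | 1 | 0 | 1 | 1 | 1
1 | 1 | 1 | 0 | 1 | 1
1 | 1 | 1 | 1 | 0 | 0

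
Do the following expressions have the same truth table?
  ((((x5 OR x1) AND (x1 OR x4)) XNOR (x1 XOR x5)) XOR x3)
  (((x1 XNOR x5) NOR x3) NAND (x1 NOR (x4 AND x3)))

No. Counterexample: with x4=0, x5=0, x3=1, x1=0, Expression 1 = 0 but Expression 2 = 1.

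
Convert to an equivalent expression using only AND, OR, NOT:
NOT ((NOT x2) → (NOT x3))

(NOT x2) AND x3
(Negated implication: NOT(A → B) = A AND NOT B)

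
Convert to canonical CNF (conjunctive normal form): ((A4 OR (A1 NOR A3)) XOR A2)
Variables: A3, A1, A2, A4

(A3 OR A1 OR NOT A2 OR A4) AND (A3 OR A1 OR NOT A2 OR NOT A4) AND (A3 OR NOT A1 OR A2 OR A4) AND (A3 OR NOT A1 OR NOT A2 OR NOT A4) AND (NOT A3 OR A1 OR A2 OR A4) AND (NOT A3 OR A1 OR NOT A2 OR NOT A4) AND (NOT A3 OR NOT A1 OR A2 OR A4) AND (NOT A3 OR NOT A1 OR NOT A2 OR NOT A4)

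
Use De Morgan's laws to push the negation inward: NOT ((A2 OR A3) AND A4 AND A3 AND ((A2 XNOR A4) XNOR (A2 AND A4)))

NOT (A2 OR A3) OR NOT A4 OR NOT A3 OR NOT ((A2 XNOR A4) XNOR (A2 AND A4))
De Morgan's: NOT(AND of terms) = OR of negations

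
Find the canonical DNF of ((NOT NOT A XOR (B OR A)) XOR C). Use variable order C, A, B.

(NOT C AND NOT A AND B) OR (C AND NOT A AND NOT B) OR (C AND A AND NOT B) OR (C AND A AND B)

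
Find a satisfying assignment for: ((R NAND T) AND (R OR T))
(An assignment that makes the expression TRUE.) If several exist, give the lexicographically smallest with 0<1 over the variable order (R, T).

R=0, T=1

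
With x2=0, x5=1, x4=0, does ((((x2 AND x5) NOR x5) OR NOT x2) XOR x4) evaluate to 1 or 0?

Substituting: ((((0 AND 1) NOR 1) OR NOT 0) XOR 0)
= 1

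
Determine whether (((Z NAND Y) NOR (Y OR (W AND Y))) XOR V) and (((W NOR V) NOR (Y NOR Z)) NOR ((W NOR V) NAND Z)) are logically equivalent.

No. Counterexample: with Z=0, Y=0, W=0, V=1, Expression 1 = 1 but Expression 2 = 0.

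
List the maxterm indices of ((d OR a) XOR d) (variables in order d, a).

ΠM(0, 2, 3) = (d OR a) AND (NOT d OR a) AND (NOT d OR NOT a)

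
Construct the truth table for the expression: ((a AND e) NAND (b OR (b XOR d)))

b | a | e | d | Output
----------------------
0 | 0 | 0 | 0 | 1
0 | 0 | 0 | 1 | 1
0 | 0 | 1 | 0 | 1
0 | 0 | 1 | 1 | 1
0 | 1 | 0 | 0 | 1
0 | 1 | 0 | 1 | 1
0 | 1 | 1 | 0 | 1
0 | 1 | 1 | 1 | 0
1 | 0 | 0 | 0 | 1
1 | 0 | 0 | 1 | 1
1 | 0 | 1 | 0 | 1
1 | 0 | 1 | 1 | 1
1 | 1 | 0 | 0 | 1
1 | 1 | 0 | 1 | 1
1 | 1 | 1 | 0 | 0
1 | 1 | 1 | 1 | 0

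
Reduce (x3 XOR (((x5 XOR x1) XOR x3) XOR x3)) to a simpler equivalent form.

By XOR self-cancellation ((E XOR v) XOR v = E):
= ((x5 XOR x1) XOR x3)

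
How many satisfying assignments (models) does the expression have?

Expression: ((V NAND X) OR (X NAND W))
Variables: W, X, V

Satisfying assignments: (0,0,0), (0,0,1), (0,1,0), (0,1,1), (1,0,0), (1,0,1), (1,1,0)
Count: 7 out of 8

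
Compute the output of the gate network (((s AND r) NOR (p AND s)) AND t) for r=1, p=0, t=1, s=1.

Substituting: (((1 AND 1) NOR (0 AND 1)) AND 1)
= 0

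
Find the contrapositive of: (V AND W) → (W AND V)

Contrapositive: NOT (W AND V) → NOT (V AND W)
Note: A statement and its contrapositive are logically equivalent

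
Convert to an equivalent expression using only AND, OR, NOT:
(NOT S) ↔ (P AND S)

((NOT S) AND (P AND S)) OR (S AND NOT (P AND S))
(Biconditional = both true or both false)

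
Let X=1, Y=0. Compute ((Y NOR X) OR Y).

Substituting: ((0 NOR 1) OR 0)
= 0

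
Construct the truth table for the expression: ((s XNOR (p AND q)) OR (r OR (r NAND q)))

p | r | s | q | Output
----------------------
0 | 0 | 0 | 0 | 1
0 | 0 | 0 | 1 | 1
0 | 0 | 1 | 0 | 1
0 | 0 | 1 | 1 | 1
0 | 1 | 0 | 0 | 1
0 | 1 | 0 | 1 | 1
0 | 1 | 1 | 0 | 1
0 | 1 | 1 | 1 | 1
1 | 0 | 0 | 0 | 1
1 | 0 | 0 | 1 | 1
1 | 0 | 1 | 0 | 1
1 | 0 | 1 | 1 | 1
1 | 1 | 0 | 0 | 1
1 | 1 | 0 | 1 | 1
1 | 1 | 1 | 0 | 1
1 | 1 | 1 | 1 | 1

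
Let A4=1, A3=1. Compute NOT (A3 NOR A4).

Substituting: NOT (1 NOR 1)
= 1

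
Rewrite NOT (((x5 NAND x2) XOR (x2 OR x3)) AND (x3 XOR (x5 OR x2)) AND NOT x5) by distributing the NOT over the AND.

NOT ((x5 NAND x2) XOR (x2 OR x3)) OR NOT (x3 XOR (x5 OR x2)) OR x5
De Morgan's: NOT(AND of terms) = OR of negations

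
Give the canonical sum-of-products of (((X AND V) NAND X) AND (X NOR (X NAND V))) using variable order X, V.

Σm() = FALSE (no minterms)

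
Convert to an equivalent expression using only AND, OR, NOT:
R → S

NOT R OR S
(Implication elimination: A → B = NOT A OR B)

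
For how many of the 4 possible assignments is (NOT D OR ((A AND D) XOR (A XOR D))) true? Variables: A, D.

Satisfying assignments: (0,0), (0,1), (1,0), (1,1)
Count: 4 out of 4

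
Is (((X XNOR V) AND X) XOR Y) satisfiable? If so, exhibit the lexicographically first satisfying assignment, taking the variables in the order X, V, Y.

X=0, V=0, Y=1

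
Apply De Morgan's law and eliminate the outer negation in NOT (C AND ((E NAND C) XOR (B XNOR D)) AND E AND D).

NOT C OR NOT ((E NAND C) XOR (B XNOR D)) OR NOT E OR NOT D
De Morgan's: NOT(AND of terms) = OR of negations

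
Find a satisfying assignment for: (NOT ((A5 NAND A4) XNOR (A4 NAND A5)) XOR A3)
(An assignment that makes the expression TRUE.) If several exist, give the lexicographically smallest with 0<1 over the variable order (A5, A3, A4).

A5=0, A3=1, A4=0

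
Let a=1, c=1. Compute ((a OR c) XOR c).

Substituting: ((1 OR 1) XOR 1)
= 0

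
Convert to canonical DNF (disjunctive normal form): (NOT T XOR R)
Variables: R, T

(NOT R AND NOT T) OR (R AND T)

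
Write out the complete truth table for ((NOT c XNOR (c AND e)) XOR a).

e | a | c | Output
------------------
0 | 0 | 0 | 0
0 | 0 | 1 | 1
0 | 1 | 0 | 1
0 | 1 | 1 | 0
1 | 0 | 0 | 0
1 | 0 | 1 | 0
1 | 1 | 0 | 1
1 | 1 | 1 | 1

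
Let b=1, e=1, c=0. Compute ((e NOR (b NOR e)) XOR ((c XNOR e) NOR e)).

Substituting: ((1 NOR (1 NOR 1)) XOR ((0 XNOR 1) NOR 1))
= 0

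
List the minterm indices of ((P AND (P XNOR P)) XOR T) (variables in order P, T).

Σm(1, 2) = (NOT P AND T) OR (P AND NOT T)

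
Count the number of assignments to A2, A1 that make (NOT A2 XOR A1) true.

Satisfying assignments: (0,0), (1,1)
Count: 2 out of 4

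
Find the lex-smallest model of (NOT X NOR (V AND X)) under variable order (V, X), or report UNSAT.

V=0, X=1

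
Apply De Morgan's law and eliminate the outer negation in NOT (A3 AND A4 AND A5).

NOT A3 OR NOT A4 OR NOT A5
De Morgan's: NOT(AND of terms) = OR of negations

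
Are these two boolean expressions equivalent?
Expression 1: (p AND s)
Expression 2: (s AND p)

Yes, they are equivalent — the two output columns agree on all 4 assignments:
p | s | Expression 1 | Expression 2
-----------------------------------
0 | 0 | 0 | 0
0 | 1 | 0 | 0
1 | 0 | 0 | 0
1 | 1 | 1 | 1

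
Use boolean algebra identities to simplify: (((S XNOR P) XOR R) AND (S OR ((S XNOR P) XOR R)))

By absorption (E AND (E OR v) = E):
= ((S XNOR P) XOR R)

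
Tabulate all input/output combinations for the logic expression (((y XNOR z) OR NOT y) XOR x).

y | x | z | Output
------------------
0 | 0 | 0 | 1
0 | 0 | 1 | 1
0 | 1 | 0 | 0
0 | 1 | 1 | 0
1 | 0 | 0 | 0
1 | 0 | 1 | 1
1 | 1 | 0 | 1
1 | 1 | 1 | 0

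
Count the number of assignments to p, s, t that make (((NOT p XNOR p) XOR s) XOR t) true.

Satisfying assignments: (0,0,1), (0,1,0), (1,0,1), (1,1,0)
Count: 4 out of 8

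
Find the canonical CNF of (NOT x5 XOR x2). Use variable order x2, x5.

(x2 OR NOT x5) AND (NOT x2 OR x5)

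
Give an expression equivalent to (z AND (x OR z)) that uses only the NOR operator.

((z NOR z) NOR (((x NOR z) NOR (x NOR z)) NOR ((x NOR z) NOR (x NOR z))))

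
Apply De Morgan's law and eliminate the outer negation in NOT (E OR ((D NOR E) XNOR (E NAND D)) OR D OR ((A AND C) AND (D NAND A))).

NOT E AND NOT ((D NOR E) XNOR (E NAND D)) AND NOT D AND NOT ((A AND C) AND (D NAND A))
De Morgan's: NOT(OR of terms) = AND of negations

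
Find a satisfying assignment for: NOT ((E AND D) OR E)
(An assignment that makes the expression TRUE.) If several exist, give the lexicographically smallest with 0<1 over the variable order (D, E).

D=0, E=0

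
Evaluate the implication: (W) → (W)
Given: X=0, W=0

Antecedent (W) = 0; consequent (W) = 0.
0 → 0 = 1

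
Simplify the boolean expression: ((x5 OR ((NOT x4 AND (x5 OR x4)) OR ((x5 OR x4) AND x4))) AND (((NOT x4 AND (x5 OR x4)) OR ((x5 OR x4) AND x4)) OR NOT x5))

By distribution ((E OR v) AND (E OR NOT v) = E) then distribution ((E AND v) OR (E AND NOT v) = E):
= (x5 OR x4)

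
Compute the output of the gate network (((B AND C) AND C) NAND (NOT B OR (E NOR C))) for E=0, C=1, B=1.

Substituting: (((1 AND 1) AND 1) NAND (NOT 1 OR (0 NOR 1)))
= 1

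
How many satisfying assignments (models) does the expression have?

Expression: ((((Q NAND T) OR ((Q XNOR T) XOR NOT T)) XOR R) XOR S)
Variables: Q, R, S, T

Satisfying assignments: (0,0,0,0), (0,0,0,1), (0,1,1,0), (0,1,1,1), (1,0,0,0), (1,0,0,1), (1,1,1,0), (1,1,1,1)
Count: 8 out of 16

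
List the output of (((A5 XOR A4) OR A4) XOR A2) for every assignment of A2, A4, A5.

A2 | A4 | A5 | Output
---------------------
0 | 0 | 0 | 0
0 | 0 | 1 | 1
0 | 1 | 0 | 1
0 | 1 | 1 | 1
1 | 0 | 0 | 1
1 | 0 | 1 | 0
1 | 1 | 0 | 0
1 | 1 | 1 | 0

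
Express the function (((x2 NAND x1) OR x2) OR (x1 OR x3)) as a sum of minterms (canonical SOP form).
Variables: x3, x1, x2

Σm(0, 1, 2, 3, 4, 5, 6, 7) = (NOT x3 AND NOT x1 AND NOT x2) OR (NOT x3 AND NOT x1 AND x2) OR (NOT x3 AND x1 AND NOT x2) OR (NOT x3 AND x1 AND x2) OR (x3 AND NOT x1 AND NOT x2) OR (x3 AND NOT x1 AND x2) OR (x3 AND x1 AND NOT x2) OR (x3 AND x1 AND x2)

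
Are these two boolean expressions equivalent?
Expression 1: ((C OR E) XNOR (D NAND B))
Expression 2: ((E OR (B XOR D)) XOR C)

No. Counterexample: with B=0, C=0, E=0, D=1, Expression 1 = 0 but Expression 2 = 1.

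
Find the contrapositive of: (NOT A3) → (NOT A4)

Contrapositive: A4 → A3
Note: A statement and its contrapositive are logically equivalent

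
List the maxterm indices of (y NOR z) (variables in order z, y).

ΠM(1, 2, 3) = (z OR NOT y) AND (NOT z OR y) AND (NOT z OR NOT y)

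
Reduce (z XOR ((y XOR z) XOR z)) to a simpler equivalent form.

By XOR self-cancellation ((E XOR v) XOR v = E):
= (y XOR z)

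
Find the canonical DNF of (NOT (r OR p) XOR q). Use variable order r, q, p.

(NOT r AND NOT q AND NOT p) OR (NOT r AND q AND p) OR (r AND q AND NOT p) OR (r AND q AND p)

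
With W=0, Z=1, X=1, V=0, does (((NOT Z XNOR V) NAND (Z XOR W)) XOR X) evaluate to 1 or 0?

Substituting: (((NOT 1 XNOR 0) NAND (1 XOR 0)) XOR 1)
= 1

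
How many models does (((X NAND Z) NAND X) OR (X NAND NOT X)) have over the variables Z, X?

Satisfying assignments: (0,0), (0,1), (1,0), (1,1)
Count: 4 out of 4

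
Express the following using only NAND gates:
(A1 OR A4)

((A1 NAND A1) NAND (A4 NAND A4))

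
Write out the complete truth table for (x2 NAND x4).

x2 | x4 | Output
----------------
0 | 0 | 1
0 | 1 | 1
1 | 0 | 1
1 | 1 | 0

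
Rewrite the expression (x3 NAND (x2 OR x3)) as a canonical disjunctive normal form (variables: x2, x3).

(NOT x2 AND NOT x3) OR (x2 AND NOT x3)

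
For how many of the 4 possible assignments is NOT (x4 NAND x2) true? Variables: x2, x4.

Satisfying assignments: (1,1)
Count: 1 out of 4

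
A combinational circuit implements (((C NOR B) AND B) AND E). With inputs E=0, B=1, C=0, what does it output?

Substituting: (((0 NOR 1) AND 1) AND 0)
= 0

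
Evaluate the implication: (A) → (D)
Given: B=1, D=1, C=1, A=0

Antecedent (A) = 0; consequent (D) = 1.
0 → 1 = 1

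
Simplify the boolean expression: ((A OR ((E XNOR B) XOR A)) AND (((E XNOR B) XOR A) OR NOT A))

By distribution ((E OR v) AND (E OR NOT v) = E):
= ((E XNOR B) XOR A)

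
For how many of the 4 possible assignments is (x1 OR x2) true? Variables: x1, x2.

Satisfying assignments: (0,1), (1,0), (1,1)
Count: 3 out of 4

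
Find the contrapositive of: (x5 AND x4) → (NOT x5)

Contrapositive: x5 → NOT (x5 AND x4)
Note: A statement and its contrapositive are logically equivalent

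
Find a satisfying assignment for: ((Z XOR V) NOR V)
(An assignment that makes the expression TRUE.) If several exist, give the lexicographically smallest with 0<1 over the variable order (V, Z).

V=0, Z=0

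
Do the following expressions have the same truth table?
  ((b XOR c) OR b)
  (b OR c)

Yes, they are equivalent — the two output columns agree on all 4 assignments:
b | c | Expression 1 | Expression 2
-----------------------------------
0 | 0 | 0 | 0
0 | 1 | 1 | 1
1 | 0 | 1 | 1
1 | 1 | 1 | 1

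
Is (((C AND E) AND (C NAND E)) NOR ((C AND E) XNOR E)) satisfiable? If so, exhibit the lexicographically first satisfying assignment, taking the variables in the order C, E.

C=0, E=1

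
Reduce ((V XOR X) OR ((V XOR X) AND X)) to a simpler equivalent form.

By absorption (E OR (E AND v) = E):
= (V XOR X)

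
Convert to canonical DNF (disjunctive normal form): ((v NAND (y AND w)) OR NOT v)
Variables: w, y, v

(NOT w AND NOT y AND NOT v) OR (NOT w AND NOT y AND v) OR (NOT w AND y AND NOT v) OR (NOT w AND y AND v) OR (w AND NOT y AND NOT v) OR (w AND NOT y AND v) OR (w AND y AND NOT v)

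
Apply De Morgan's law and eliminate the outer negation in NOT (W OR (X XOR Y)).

NOT W AND NOT (X XOR Y)
De Morgan's: NOT(OR of terms) = AND of negations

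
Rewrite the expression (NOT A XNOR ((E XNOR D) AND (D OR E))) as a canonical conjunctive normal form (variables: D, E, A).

(D OR E OR A) AND (D OR NOT E OR A) AND (NOT D OR E OR A) AND (NOT D OR NOT E OR NOT A)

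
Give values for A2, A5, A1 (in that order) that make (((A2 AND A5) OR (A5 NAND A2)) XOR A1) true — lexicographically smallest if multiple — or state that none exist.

A2=0, A5=0, A1=0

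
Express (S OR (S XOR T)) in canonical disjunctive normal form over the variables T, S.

(NOT T AND S) OR (T AND NOT S) OR (T AND S)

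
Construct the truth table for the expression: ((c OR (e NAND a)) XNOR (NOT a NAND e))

e | a | c | Output
------------------
0 | 0 | 0 | 1
0 | 0 | 1 | 1
0 | 1 | 0 | 1
0 | 1 | 1 | 1
1 | 0 | 0 | 0
1 | 0 | 1 | 0
1 | 1 | 0 | 0
1 | 1 | 1 | 1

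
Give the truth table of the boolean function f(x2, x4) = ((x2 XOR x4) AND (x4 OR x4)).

x2 | x4 | Output
----------------
0 | 0 | 0
0 | 1 | 1
1 | 0 | 0
1 | 1 | 0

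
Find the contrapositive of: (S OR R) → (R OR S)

Contrapositive: NOT (R OR S) → NOT (S OR R)
Note: A statement and its contrapositive are logically equivalent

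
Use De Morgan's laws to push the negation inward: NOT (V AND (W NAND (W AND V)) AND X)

NOT V OR NOT (W NAND (W AND V)) OR NOT X
De Morgan's: NOT(AND of terms) = OR of negations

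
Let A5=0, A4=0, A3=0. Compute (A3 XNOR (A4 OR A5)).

Substituting: (0 XNOR (0 OR 0))
= 1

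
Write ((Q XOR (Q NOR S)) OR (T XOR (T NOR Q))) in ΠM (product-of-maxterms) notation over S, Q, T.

ΠM() = TRUE (no maxterms)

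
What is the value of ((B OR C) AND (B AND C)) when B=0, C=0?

Substituting: ((0 OR 0) AND (0 AND 0))
= 0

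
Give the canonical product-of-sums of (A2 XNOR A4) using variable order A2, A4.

ΠM(1, 2) = (A2 OR NOT A4) AND (NOT A2 OR A4)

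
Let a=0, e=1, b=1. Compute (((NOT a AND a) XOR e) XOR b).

Substituting: (((NOT 0 AND 0) XOR 1) XOR 1)
= 0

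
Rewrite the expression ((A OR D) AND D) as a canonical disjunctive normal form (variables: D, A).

(D AND NOT A) OR (D AND A)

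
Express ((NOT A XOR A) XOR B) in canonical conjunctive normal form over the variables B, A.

(NOT B OR A) AND (NOT B OR NOT A)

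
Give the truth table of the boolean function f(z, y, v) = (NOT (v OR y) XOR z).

z | y | v | Output
------------------
0 | 0 | 0 | 1
0 | 0 | 1 | 0
0 | 1 | 0 | 0
0 | 1 | 1 | 0
1 | 0 | 0 | 0
1 | 0 | 1 | 1
1 | 1 | 0 | 1
1 | 1 | 1 | 1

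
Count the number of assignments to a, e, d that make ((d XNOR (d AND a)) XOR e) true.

Satisfying assignments: (0,0,0), (0,1,1), (1,0,0), (1,0,1)
Count: 4 out of 8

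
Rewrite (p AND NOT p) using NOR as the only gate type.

((p NOR p) NOR ((p NOR p) NOR (p NOR p)))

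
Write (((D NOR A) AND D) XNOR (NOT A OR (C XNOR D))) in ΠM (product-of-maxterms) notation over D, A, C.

ΠM(0, 1, 2, 4, 5, 7) = (D OR A OR C) AND (D OR A OR NOT C) AND (D OR NOT A OR C) AND (NOT D OR A OR C) AND (NOT D OR A OR NOT C) AND (NOT D OR NOT A OR NOT C)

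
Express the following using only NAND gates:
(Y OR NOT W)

((Y NAND Y) NAND ((W NAND W) NAND (W NAND W)))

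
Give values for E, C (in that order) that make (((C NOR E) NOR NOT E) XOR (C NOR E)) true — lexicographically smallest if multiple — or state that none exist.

E=0, C=0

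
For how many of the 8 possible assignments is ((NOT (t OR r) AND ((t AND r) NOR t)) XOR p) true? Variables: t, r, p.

Satisfying assignments: (0,0,0), (0,1,1), (1,0,1), (1,1,1)
Count: 4 out of 8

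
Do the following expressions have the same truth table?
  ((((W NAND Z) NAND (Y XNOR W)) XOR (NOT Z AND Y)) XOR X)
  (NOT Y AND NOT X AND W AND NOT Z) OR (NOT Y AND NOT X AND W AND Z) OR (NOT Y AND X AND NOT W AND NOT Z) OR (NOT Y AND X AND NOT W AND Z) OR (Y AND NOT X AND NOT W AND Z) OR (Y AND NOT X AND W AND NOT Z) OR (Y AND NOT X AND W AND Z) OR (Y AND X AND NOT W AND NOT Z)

Yes, they are equivalent — the two output columns agree on all 16 assignments:
Y | X | W | Z | Expression 1 | Expression 2
-------------------------------------------
0 | 0 | 0 | 0 | 0 | 0
0 | 0 | 0 | 1 | 0 | 0
0 | 0 | 1 | 0 | 1 | 1
0 | 0 | 1 | 1 | 1 | 1
0 | 1 | 0 | 0 | 1 | 1
0 | 1 | 0 | 1 | 1 | 1
0 | 1 | 1 | 0 | 0 | 0
0 | 1 | 1 | 1 | 0 | 0
1 | 0 | 0 | 0 | 0 | 0
1 | 0 | 0 | 1 | 1 | 1
1 | 0 | 1 | 0 | 1 | 1
1 | 0 | 1 | 1 | 1 | 1
1 | 1 | 0 | 0 | 1 | 1
1 | 1 | 0 | 1 | 0 | 0
1 | 1 | 1 | 0 | 0 | 0
1 | 1 | 1 | 1 | 0 | 0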